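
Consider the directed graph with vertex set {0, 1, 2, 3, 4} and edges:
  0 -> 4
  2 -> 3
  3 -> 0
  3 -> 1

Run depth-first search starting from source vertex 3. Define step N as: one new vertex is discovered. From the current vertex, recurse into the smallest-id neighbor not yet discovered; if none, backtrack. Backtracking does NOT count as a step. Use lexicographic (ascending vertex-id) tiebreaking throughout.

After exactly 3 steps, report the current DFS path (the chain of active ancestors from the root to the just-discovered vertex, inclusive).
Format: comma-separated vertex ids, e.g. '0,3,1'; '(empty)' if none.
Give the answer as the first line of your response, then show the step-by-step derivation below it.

3,0,4

step 1: discover 3; path=3; order=3
step 2: discover 0; path=3>0; order=3,0
step 3: discover 4; path=3>0>4; order=3,0,4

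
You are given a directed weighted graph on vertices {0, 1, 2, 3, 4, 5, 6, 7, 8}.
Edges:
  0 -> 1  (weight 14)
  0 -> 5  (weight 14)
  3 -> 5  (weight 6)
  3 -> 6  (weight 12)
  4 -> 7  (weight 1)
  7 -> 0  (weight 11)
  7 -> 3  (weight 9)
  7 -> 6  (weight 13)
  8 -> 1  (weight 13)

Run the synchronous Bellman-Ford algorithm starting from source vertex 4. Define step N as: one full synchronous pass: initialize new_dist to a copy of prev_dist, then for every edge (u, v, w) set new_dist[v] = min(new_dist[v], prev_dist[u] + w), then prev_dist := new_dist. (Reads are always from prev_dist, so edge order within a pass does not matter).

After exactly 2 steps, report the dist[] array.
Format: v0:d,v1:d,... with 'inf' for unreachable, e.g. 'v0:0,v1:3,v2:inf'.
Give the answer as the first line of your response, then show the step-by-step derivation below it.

v0:12,v1:inf,v2:inf,v3:10,v4:0,v5:inf,v6:14,v7:1,v8:inf

step 1: dist = v0:inf,v1:inf,v2:inf,v3:inf,v4:0,v5:inf,v6:inf,v7:1,v8:inf
step 2: dist = v0:12,v1:inf,v2:inf,v3:10,v4:0,v5:inf,v6:14,v7:1,v8:inf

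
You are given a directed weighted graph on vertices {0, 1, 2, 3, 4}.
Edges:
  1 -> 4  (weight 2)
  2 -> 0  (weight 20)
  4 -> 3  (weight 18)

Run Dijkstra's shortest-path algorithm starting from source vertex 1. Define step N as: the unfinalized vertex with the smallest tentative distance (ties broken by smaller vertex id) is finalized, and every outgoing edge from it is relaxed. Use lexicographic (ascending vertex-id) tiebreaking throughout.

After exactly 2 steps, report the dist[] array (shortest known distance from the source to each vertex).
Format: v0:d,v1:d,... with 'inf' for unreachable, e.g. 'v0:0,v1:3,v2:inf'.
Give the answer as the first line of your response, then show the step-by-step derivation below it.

v0:inf,v1:0,v2:inf,v3:20,v4:2

step 1: dist = v0:inf,v1:0,v2:inf,v3:inf,v4:2
step 2: dist = v0:inf,v1:0,v2:inf,v3:20,v4:2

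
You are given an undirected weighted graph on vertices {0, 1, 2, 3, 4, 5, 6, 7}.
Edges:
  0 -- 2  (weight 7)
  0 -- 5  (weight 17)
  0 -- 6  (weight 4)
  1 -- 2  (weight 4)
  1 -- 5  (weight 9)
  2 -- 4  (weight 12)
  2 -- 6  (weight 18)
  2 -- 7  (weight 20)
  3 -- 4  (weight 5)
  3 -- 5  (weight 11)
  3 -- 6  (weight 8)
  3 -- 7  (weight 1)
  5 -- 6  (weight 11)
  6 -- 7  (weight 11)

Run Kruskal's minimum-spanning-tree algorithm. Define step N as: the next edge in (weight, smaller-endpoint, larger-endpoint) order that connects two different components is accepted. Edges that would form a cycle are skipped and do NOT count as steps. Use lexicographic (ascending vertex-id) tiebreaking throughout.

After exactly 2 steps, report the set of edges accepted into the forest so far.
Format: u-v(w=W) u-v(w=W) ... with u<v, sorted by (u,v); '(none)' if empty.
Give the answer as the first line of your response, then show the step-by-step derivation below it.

0-6(w=4) 3-7(w=1)

step 1: add edge 3-7 (w=1); MST = {3-7(w=1)}
step 2: add edge 0-6 (w=4); MST = {0-6(w=4) 3-7(w=1)}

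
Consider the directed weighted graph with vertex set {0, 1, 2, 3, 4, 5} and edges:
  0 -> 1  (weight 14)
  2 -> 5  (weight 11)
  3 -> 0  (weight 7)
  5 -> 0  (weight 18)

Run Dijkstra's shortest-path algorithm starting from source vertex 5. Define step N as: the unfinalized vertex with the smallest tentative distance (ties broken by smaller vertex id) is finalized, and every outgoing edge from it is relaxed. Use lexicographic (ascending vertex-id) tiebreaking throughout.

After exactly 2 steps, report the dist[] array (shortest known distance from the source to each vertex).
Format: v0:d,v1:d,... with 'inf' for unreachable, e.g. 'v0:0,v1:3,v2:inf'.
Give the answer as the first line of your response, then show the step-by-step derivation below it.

v0:18,v1:32,v2:inf,v3:inf,v4:inf,v5:0

step 1: dist = v0:18,v1:inf,v2:inf,v3:inf,v4:inf,v5:0
step 2: dist = v0:18,v1:32,v2:inf,v3:inf,v4:inf,v5:0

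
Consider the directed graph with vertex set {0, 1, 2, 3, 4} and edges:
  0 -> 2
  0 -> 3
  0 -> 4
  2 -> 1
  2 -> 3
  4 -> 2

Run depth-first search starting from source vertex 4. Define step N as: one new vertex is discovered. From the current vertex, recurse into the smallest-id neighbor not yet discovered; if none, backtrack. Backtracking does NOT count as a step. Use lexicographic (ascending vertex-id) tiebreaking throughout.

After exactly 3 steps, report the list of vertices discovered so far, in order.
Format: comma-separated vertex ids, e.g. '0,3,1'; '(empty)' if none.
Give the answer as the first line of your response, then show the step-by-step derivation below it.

4,2,1

step 1: discover 4; path=4; order=4
step 2: discover 2; path=4>2; order=4,2
step 3: discover 1; path=4>2>1; order=4,2,1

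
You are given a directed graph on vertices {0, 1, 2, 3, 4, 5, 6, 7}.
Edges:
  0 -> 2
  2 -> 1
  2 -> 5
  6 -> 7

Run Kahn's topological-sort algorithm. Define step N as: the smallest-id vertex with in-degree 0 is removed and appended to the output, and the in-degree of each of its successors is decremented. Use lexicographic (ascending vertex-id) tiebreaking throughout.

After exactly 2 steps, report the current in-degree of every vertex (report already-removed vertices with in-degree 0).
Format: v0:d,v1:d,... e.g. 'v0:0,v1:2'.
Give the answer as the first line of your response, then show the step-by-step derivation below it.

v0:0,v1:0,v2:0,v3:0,v4:0,v5:0,v6:0,v7:1

step 1: output 0; order=[0]; indeg=(0,1,0,0,0,1,0,1)
step 2: output 2; order=[0,2]; indeg=(0,0,0,0,0,0,0,1)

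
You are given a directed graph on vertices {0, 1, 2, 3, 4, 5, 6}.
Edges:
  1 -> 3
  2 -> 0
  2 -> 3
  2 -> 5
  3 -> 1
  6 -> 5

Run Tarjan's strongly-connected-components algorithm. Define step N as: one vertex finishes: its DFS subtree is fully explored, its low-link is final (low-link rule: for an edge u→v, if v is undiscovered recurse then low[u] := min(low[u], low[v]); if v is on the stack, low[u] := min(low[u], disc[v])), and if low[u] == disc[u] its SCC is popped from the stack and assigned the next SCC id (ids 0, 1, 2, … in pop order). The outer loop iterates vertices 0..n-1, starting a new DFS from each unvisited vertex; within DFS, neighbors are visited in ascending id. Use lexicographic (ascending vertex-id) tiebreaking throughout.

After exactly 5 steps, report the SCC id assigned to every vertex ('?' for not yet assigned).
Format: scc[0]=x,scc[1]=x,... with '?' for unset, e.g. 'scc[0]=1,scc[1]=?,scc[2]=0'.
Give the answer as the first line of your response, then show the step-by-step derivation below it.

scc[0]=0,scc[1]=1,scc[2]=3,scc[3]=1,scc[4]=?,scc[5]=2,scc[6]=?

step 1: low=(low[0]=0,low[1]=?,low[2]=?,low[3]=?,low[4]=?,low[5]=?,low[6]=?); scc=(scc[0]=0,scc[1]=?,scc[2]=?,scc[3]=?,scc[4]=?,scc[5]=?,scc[6]=?)
step 2: low=(low[0]=0,low[1]=1,low[2]=?,low[3]=1,low[4]=?,low[5]=?,low[6]=?); scc=(scc[0]=0,scc[1]=?,scc[2]=?,scc[3]=?,scc[4]=?,scc[5]=?,scc[6]=?)
step 3: low=(low[0]=0,low[1]=1,low[2]=?,low[3]=1,low[4]=?,low[5]=?,low[6]=?); scc=(scc[0]=0,scc[1]=1,scc[2]=?,scc[3]=1,scc[4]=?,scc[5]=?,scc[6]=?)
step 4: low=(low[0]=0,low[1]=1,low[2]=3,low[3]=1,low[4]=?,low[5]=4,low[6]=?); scc=(scc[0]=0,scc[1]=1,scc[2]=?,scc[3]=1,scc[4]=?,scc[5]=2,scc[6]=?)
step 5: low=(low[0]=0,low[1]=1,low[2]=3,low[3]=1,low[4]=?,low[5]=4,low[6]=?); scc=(scc[0]=0,scc[1]=1,scc[2]=3,scc[3]=1,scc[4]=?,scc[5]=2,scc[6]=?)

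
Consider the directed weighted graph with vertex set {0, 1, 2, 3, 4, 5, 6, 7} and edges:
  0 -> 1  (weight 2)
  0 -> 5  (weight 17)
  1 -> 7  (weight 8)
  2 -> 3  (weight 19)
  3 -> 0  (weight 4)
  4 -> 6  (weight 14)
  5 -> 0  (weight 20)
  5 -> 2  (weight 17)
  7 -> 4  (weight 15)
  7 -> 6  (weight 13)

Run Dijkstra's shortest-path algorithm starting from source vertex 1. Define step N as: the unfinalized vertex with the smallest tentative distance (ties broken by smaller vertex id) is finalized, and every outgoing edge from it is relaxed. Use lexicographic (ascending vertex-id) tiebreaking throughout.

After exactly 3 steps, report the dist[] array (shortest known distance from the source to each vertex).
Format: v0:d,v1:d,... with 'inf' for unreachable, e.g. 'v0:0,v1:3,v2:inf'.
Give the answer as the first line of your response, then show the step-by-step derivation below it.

v0:inf,v1:0,v2:inf,v3:inf,v4:23,v5:inf,v6:21,v7:8

step 1: dist = v0:inf,v1:0,v2:inf,v3:inf,v4:inf,v5:inf,v6:inf,v7:8
step 2: dist = v0:inf,v1:0,v2:inf,v3:inf,v4:23,v5:inf,v6:21,v7:8
step 3: dist = v0:inf,v1:0,v2:inf,v3:inf,v4:23,v5:inf,v6:21,v7:8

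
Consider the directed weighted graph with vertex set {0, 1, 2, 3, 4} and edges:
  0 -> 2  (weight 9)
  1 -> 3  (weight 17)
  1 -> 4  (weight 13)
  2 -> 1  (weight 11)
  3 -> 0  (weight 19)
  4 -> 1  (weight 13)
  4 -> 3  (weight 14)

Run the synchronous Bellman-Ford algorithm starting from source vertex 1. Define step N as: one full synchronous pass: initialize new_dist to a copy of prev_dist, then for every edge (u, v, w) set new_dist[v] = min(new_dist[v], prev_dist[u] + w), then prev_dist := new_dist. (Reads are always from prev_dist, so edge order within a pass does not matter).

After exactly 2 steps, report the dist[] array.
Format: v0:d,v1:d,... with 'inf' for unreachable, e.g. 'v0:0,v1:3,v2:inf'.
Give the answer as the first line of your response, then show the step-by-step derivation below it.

v0:36,v1:0,v2:inf,v3:17,v4:13

step 1: dist = v0:inf,v1:0,v2:inf,v3:17,v4:13
step 2: dist = v0:36,v1:0,v2:inf,v3:17,v4:13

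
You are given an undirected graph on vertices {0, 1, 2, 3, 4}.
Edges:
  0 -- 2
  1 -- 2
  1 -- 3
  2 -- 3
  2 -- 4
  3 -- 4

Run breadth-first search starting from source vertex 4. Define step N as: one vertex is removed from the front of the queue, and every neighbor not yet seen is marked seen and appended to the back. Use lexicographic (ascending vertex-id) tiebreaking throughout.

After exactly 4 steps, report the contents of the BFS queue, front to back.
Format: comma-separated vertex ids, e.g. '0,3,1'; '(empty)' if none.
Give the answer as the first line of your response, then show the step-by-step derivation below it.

1

step 1: dequeue 4; queue=[2,3]; order=4
step 2: dequeue 2; queue=[3,0,1]; order=4,2
step 3: dequeue 3; queue=[0,1]; order=4,2,3
step 4: dequeue 0; queue=[1]; order=4,2,3,0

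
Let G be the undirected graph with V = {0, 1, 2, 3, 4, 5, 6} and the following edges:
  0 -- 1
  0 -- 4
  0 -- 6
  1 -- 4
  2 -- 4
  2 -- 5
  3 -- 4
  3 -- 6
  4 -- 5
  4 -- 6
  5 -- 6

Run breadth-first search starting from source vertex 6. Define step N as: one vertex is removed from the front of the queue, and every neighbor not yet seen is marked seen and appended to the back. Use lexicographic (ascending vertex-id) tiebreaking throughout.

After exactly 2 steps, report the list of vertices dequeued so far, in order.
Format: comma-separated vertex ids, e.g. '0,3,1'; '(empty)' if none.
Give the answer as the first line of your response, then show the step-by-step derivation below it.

6,0

step 1: dequeue 6; queue=[0,3,4,5]; order=6
step 2: dequeue 0; queue=[3,4,5,1]; order=6,0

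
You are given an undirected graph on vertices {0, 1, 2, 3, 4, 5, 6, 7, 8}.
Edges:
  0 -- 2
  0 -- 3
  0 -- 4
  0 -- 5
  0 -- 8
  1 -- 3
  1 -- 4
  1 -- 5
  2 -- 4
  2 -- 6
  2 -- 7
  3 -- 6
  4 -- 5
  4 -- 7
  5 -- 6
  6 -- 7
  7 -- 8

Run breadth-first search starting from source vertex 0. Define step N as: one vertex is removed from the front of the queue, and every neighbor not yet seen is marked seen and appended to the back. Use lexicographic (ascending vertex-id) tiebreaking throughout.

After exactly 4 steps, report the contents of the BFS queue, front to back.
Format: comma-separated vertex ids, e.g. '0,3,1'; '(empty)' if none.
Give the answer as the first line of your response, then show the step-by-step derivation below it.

5,8,6,7,1

step 1: dequeue 0; queue=[2,3,4,5,8]; order=0
step 2: dequeue 2; queue=[3,4,5,8,6,7]; order=0,2
step 3: dequeue 3; queue=[4,5,8,6,7,1]; order=0,2,3
step 4: dequeue 4; queue=[5,8,6,7,1]; order=0,2,3,4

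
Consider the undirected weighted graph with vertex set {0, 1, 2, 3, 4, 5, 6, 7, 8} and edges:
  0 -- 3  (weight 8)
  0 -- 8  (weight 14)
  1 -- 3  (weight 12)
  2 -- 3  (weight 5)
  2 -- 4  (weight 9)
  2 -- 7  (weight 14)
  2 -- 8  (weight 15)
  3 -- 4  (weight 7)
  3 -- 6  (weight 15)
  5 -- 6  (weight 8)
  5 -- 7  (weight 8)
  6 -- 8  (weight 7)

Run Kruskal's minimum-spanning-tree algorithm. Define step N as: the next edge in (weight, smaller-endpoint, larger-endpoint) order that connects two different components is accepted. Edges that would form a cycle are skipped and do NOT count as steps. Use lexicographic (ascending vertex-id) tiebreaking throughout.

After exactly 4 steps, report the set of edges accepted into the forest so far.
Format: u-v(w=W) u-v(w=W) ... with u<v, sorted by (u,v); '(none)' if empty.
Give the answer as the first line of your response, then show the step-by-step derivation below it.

0-3(w=8) 2-3(w=5) 3-4(w=7) 6-8(w=7)

step 1: add edge 2-3 (w=5); MST = {2-3(w=5)}
step 2: add edge 3-4 (w=7); MST = {2-3(w=5) 3-4(w=7)}
step 3: add edge 6-8 (w=7); MST = {2-3(w=5) 3-4(w=7) 6-8(w=7)}
step 4: add edge 0-3 (w=8); MST = {0-3(w=8) 2-3(w=5) 3-4(w=7) 6-8(w=7)}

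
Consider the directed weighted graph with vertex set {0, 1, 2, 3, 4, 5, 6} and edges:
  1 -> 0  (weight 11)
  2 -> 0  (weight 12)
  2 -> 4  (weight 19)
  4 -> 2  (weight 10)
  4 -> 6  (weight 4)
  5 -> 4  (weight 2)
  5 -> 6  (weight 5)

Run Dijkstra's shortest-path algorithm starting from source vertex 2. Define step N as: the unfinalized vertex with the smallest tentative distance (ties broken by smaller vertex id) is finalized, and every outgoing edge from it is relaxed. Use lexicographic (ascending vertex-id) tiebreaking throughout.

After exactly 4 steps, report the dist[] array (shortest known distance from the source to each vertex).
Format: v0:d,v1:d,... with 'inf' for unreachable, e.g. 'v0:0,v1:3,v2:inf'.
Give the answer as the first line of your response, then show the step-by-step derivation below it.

v0:12,v1:inf,v2:0,v3:inf,v4:19,v5:inf,v6:23

step 1: dist = v0:12,v1:inf,v2:0,v3:inf,v4:19,v5:inf,v6:inf
step 2: dist = v0:12,v1:inf,v2:0,v3:inf,v4:19,v5:inf,v6:inf
step 3: dist = v0:12,v1:inf,v2:0,v3:inf,v4:19,v5:inf,v6:23
step 4: dist = v0:12,v1:inf,v2:0,v3:inf,v4:19,v5:inf,v6:23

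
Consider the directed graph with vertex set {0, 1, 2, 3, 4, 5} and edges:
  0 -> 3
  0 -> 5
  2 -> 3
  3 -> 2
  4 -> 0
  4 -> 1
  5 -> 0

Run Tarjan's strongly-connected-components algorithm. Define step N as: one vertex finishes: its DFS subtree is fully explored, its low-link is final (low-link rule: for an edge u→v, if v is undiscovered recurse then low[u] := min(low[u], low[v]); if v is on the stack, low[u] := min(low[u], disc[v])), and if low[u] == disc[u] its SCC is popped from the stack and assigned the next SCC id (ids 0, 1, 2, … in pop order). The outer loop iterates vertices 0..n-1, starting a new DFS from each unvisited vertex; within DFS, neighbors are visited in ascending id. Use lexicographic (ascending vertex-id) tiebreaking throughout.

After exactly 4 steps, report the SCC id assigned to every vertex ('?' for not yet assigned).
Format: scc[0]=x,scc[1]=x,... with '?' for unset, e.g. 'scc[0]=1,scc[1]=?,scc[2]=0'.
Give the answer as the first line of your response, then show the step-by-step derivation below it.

scc[0]=1,scc[1]=?,scc[2]=0,scc[3]=0,scc[4]=?,scc[5]=1

step 1: low=(low[0]=0,low[1]=?,low[2]=1,low[3]=1,low[4]=?,low[5]=?); scc=(scc[0]=?,scc[1]=?,scc[2]=?,scc[3]=?,scc[4]=?,scc[5]=?)
step 2: low=(low[0]=0,low[1]=?,low[2]=1,low[3]=1,low[4]=?,low[5]=?); scc=(scc[0]=?,scc[1]=?,scc[2]=0,scc[3]=0,scc[4]=?,scc[5]=?)
step 3: low=(low[0]=0,low[1]=?,low[2]=1,low[3]=1,low[4]=?,low[5]=0); scc=(scc[0]=?,scc[1]=?,scc[2]=0,scc[3]=0,scc[4]=?,scc[5]=?)
step 4: low=(low[0]=0,low[1]=?,low[2]=1,low[3]=1,low[4]=?,low[5]=0); scc=(scc[0]=1,scc[1]=?,scc[2]=0,scc[3]=0,scc[4]=?,scc[5]=1)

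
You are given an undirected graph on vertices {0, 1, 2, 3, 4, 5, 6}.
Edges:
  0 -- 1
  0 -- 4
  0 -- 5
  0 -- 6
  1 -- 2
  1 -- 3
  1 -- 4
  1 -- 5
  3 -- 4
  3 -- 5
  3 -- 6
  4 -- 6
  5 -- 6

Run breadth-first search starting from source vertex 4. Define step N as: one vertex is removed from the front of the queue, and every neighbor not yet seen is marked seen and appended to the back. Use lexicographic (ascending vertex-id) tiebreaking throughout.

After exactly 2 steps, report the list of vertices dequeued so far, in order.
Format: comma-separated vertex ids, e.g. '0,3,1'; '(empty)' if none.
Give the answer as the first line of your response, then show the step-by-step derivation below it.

4,0

step 1: dequeue 4; queue=[0,1,3,6]; order=4
step 2: dequeue 0; queue=[1,3,6,5]; order=4,0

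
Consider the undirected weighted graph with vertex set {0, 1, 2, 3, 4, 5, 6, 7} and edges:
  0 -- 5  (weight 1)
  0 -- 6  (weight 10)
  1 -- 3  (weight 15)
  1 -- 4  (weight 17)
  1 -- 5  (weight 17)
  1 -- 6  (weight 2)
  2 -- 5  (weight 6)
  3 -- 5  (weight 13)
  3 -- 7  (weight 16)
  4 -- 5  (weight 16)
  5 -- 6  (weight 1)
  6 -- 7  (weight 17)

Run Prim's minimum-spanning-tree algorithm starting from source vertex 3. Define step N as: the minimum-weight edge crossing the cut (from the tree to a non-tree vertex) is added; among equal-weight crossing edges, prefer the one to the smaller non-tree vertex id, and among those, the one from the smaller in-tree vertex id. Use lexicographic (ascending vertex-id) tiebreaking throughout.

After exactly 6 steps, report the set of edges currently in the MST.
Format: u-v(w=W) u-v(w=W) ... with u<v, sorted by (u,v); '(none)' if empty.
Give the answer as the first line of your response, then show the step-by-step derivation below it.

0-5(w=1) 1-6(w=2) 2-5(w=6) 3-5(w=13) 4-5(w=16) 5-6(w=1)

step 1: add edge 3-5 (w=13); MST = {3-5(w=13)}
step 2: add edge 0-5 (w=1); MST = {0-5(w=1) 3-5(w=13)}
step 3: add edge 5-6 (w=1); MST = {0-5(w=1) 3-5(w=13) 5-6(w=1)}
step 4: add edge 1-6 (w=2); MST = {0-5(w=1) 1-6(w=2) 3-5(w=13) 5-6(w=1)}
step 5: add edge 2-5 (w=6); MST = {0-5(w=1) 1-6(w=2) 2-5(w=6) 3-5(w=13) 5-6(w=1)}
step 6: add edge 4-5 (w=16); MST = {0-5(w=1) 1-6(w=2) 2-5(w=6) 3-5(w=13) 4-5(w=16) 5-6(w=1)}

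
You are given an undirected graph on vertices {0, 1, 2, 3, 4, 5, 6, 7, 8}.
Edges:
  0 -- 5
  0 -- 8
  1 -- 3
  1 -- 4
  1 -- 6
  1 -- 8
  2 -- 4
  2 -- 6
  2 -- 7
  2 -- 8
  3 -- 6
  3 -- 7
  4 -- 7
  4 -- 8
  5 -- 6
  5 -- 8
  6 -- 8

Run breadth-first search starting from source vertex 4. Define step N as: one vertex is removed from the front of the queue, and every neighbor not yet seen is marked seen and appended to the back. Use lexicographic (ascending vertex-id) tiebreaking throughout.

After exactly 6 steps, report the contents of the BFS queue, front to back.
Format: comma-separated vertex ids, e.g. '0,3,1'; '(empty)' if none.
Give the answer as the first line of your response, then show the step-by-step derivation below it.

6,0,5

step 1: dequeue 4; queue=[1,2,7,8]; order=4
step 2: dequeue 1; queue=[2,7,8,3,6]; order=4,1
step 3: dequeue 2; queue=[7,8,3,6]; order=4,1,2
step 4: dequeue 7; queue=[8,3,6]; order=4,1,2,7
step 5: dequeue 8; queue=[3,6,0,5]; order=4,1,2,7,8
step 6: dequeue 3; queue=[6,0,5]; order=4,1,2,7,8,3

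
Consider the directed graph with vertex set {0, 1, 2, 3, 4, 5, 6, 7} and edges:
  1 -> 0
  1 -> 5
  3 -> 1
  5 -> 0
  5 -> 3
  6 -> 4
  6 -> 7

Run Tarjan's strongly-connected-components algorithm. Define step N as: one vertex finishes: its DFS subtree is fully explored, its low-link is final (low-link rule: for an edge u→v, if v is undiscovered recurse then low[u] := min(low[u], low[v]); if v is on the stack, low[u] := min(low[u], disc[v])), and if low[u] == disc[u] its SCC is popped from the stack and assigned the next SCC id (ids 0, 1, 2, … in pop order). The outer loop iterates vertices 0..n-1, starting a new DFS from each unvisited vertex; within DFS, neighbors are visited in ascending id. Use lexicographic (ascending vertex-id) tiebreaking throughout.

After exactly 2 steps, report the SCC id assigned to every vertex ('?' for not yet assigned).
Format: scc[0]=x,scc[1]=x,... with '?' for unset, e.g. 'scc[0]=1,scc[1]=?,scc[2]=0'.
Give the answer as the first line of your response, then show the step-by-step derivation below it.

scc[0]=0,scc[1]=?,scc[2]=?,scc[3]=?,scc[4]=?,scc[5]=?,scc[6]=?,scc[7]=?

step 1: low=(low[0]=0,low[1]=?,low[2]=?,low[3]=?,low[4]=?,low[5]=?,low[6]=?,low[7]=?); scc=(scc[0]=0,scc[1]=?,scc[2]=?,scc[3]=?,scc[4]=?,scc[5]=?,scc[6]=?,scc[7]=?)
step 2: low=(low[0]=0,low[1]=1,low[2]=?,low[3]=1,low[4]=?,low[5]=2,low[6]=?,low[7]=?); scc=(scc[0]=0,scc[1]=?,scc[2]=?,scc[3]=?,scc[4]=?,scc[5]=?,scc[6]=?,scc[7]=?)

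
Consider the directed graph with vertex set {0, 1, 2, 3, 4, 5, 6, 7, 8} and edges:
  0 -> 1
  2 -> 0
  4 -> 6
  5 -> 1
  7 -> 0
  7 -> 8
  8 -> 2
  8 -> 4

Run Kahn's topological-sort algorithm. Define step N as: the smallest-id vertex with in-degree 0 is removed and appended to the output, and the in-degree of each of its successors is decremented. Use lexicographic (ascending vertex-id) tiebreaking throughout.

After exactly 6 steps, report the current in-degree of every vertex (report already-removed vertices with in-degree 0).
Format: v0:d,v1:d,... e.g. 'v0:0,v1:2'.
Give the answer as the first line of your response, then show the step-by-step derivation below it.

v0:0,v1:0,v2:0,v3:0,v4:0,v5:0,v6:1,v7:0,v8:0

step 1: output 3; order=[3]; indeg=(2,2,1,0,1,0,1,0,1)
step 2: output 5; order=[3,5]; indeg=(2,1,1,0,1,0,1,0,1)
step 3: output 7; order=[3,5,7]; indeg=(1,1,1,0,1,0,1,0,0)
step 4: output 8; order=[3,5,7,8]; indeg=(1,1,0,0,0,0,1,0,0)
step 5: output 2; order=[3,5,7,8,2]; indeg=(0,1,0,0,0,0,1,0,0)
step 6: output 0; order=[3,5,7,8,2,0]; indeg=(0,0,0,0,0,0,1,0,0)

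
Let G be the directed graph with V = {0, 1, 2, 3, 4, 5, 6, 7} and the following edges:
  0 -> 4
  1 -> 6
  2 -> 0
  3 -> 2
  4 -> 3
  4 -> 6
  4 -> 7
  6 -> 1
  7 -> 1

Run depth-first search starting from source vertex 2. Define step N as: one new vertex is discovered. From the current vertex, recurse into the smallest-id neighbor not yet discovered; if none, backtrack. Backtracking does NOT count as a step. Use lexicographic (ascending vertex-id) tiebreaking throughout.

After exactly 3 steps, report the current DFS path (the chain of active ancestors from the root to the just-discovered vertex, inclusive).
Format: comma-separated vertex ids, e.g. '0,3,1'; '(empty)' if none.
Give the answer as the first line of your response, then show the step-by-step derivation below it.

2,0,4

step 1: discover 2; path=2; order=2
step 2: discover 0; path=2>0; order=2,0
step 3: discover 4; path=2>0>4; order=2,0,4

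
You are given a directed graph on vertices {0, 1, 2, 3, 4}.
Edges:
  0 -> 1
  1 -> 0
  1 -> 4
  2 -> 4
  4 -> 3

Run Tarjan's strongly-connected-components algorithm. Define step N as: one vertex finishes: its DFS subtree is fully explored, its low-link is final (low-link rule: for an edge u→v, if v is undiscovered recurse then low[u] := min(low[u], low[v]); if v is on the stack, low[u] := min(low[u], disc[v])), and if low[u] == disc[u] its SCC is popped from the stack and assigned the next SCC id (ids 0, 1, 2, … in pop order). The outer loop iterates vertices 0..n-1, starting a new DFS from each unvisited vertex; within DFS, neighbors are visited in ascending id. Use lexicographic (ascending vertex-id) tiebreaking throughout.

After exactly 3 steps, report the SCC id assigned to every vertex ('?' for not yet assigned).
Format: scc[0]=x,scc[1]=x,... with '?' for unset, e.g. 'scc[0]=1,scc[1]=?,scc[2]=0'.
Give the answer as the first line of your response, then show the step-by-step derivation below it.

scc[0]=?,scc[1]=?,scc[2]=?,scc[3]=0,scc[4]=1

step 1: low=(low[0]=0,low[1]=0,low[2]=?,low[3]=3,low[4]=2); scc=(scc[0]=?,scc[1]=?,scc[2]=?,scc[3]=0,scc[4]=?)
step 2: low=(low[0]=0,low[1]=0,low[2]=?,low[3]=3,low[4]=2); scc=(scc[0]=?,scc[1]=?,scc[2]=?,scc[3]=0,scc[4]=1)
step 3: low=(low[0]=0,low[1]=0,low[2]=?,low[3]=3,low[4]=2); scc=(scc[0]=?,scc[1]=?,scc[2]=?,scc[3]=0,scc[4]=1)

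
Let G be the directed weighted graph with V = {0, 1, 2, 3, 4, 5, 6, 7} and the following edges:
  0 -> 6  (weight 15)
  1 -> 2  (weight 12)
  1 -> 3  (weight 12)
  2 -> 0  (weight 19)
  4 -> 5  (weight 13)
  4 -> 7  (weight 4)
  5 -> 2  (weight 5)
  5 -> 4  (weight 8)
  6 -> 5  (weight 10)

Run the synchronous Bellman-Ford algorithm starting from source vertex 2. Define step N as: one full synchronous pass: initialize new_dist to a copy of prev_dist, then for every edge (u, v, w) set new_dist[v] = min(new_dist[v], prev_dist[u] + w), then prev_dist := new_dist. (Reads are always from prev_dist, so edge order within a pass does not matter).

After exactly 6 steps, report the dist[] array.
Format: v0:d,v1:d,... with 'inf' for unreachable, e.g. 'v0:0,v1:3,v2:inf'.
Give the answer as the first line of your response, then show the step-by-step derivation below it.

v0:19,v1:inf,v2:0,v3:inf,v4:52,v5:44,v6:34,v7:56

step 1: dist = v0:19,v1:inf,v2:0,v3:inf,v4:inf,v5:inf,v6:inf,v7:inf
step 2: dist = v0:19,v1:inf,v2:0,v3:inf,v4:inf,v5:inf,v6:34,v7:inf
step 3: dist = v0:19,v1:inf,v2:0,v3:inf,v4:inf,v5:44,v6:34,v7:inf
step 4: dist = v0:19,v1:inf,v2:0,v3:inf,v4:52,v5:44,v6:34,v7:inf
step 5: dist = v0:19,v1:inf,v2:0,v3:inf,v4:52,v5:44,v6:34,v7:56
step 6: dist = v0:19,v1:inf,v2:0,v3:inf,v4:52,v5:44,v6:34,v7:56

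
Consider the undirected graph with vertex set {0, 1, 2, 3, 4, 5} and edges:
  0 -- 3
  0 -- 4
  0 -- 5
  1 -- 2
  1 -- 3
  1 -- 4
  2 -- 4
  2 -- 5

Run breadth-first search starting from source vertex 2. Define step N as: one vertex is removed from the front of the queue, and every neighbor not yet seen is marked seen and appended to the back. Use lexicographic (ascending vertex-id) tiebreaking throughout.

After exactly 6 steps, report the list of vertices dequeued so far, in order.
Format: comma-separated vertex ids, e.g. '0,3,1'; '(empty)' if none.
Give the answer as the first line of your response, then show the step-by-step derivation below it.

2,1,4,5,3,0

step 1: dequeue 2; queue=[1,4,5]; order=2
step 2: dequeue 1; queue=[4,5,3]; order=2,1
step 3: dequeue 4; queue=[5,3,0]; order=2,1,4
step 4: dequeue 5; queue=[3,0]; order=2,1,4,5
step 5: dequeue 3; queue=[0]; order=2,1,4,5,3
step 6: dequeue 0; queue=[(empty)]; order=2,1,4,5,3,0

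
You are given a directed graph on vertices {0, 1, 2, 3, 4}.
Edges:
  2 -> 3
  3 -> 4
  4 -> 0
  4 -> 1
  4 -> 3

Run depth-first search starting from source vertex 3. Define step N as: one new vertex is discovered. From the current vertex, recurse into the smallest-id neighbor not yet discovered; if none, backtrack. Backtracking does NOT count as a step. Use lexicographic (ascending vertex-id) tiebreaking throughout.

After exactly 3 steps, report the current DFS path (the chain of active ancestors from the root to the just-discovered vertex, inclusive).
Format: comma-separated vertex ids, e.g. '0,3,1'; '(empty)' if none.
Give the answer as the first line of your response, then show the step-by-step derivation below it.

3,4,0

step 1: discover 3; path=3; order=3
step 2: discover 4; path=3>4; order=3,4
step 3: discover 0; path=3>4>0; order=3,4,0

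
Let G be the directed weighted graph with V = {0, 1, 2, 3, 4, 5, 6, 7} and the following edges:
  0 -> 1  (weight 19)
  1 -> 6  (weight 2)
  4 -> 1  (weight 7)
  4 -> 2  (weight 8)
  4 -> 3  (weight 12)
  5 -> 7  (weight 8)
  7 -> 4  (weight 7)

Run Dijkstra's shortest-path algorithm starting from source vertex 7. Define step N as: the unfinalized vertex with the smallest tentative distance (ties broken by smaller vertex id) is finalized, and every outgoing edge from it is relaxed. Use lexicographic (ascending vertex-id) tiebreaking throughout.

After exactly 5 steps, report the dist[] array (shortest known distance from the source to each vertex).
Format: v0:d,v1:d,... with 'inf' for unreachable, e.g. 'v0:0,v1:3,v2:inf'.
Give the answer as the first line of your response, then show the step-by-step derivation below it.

v0:inf,v1:14,v2:15,v3:19,v4:7,v5:inf,v6:16,v7:0

step 1: dist = v0:inf,v1:inf,v2:inf,v3:inf,v4:7,v5:inf,v6:inf,v7:0
step 2: dist = v0:inf,v1:14,v2:15,v3:19,v4:7,v5:inf,v6:inf,v7:0
step 3: dist = v0:inf,v1:14,v2:15,v3:19,v4:7,v5:inf,v6:16,v7:0
step 4: dist = v0:inf,v1:14,v2:15,v3:19,v4:7,v5:inf,v6:16,v7:0
step 5: dist = v0:inf,v1:14,v2:15,v3:19,v4:7,v5:inf,v6:16,v7:0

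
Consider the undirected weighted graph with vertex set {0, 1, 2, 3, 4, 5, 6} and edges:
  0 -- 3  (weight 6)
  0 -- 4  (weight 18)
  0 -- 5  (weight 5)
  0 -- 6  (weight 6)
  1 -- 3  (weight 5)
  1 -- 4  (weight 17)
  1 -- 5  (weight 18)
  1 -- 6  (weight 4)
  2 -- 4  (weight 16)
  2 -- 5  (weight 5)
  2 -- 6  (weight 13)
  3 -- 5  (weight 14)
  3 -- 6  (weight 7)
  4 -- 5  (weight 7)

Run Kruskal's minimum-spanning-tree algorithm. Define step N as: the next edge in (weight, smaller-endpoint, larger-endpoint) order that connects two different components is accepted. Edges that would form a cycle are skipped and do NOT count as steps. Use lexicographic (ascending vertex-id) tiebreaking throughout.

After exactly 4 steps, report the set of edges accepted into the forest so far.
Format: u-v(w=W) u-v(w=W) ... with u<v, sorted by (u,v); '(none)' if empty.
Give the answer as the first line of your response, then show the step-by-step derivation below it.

0-5(w=5) 1-3(w=5) 1-6(w=4) 2-5(w=5)

step 1: add edge 1-6 (w=4); MST = {1-6(w=4)}
step 2: add edge 0-5 (w=5); MST = {0-5(w=5) 1-6(w=4)}
step 3: add edge 1-3 (w=5); MST = {0-5(w=5) 1-3(w=5) 1-6(w=4)}
step 4: add edge 2-5 (w=5); MST = {0-5(w=5) 1-3(w=5) 1-6(w=4) 2-5(w=5)}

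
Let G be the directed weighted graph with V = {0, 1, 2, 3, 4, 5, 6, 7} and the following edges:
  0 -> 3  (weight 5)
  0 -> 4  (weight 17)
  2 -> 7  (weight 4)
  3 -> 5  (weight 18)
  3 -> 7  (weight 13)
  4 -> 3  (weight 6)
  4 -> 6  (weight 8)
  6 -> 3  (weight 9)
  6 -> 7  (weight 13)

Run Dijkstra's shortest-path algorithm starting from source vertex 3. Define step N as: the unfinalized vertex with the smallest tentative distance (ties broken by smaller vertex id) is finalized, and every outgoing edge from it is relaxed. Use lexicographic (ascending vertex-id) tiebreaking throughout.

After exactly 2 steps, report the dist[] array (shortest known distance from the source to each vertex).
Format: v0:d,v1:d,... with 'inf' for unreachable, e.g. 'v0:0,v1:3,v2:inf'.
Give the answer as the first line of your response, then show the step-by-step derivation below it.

v0:inf,v1:inf,v2:inf,v3:0,v4:inf,v5:18,v6:inf,v7:13

step 1: dist = v0:inf,v1:inf,v2:inf,v3:0,v4:inf,v5:18,v6:inf,v7:13
step 2: dist = v0:inf,v1:inf,v2:inf,v3:0,v4:inf,v5:18,v6:inf,v7:13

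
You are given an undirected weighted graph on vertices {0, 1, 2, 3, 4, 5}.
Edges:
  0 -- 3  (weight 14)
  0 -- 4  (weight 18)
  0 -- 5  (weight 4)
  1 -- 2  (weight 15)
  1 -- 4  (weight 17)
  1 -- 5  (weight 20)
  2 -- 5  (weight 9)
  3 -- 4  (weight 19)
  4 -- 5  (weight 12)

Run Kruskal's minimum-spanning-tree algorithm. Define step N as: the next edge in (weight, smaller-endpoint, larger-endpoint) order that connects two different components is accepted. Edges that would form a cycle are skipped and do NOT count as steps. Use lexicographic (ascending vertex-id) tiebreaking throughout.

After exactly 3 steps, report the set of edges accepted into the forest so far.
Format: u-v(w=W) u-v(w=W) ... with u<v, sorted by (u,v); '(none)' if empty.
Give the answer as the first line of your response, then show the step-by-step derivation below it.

0-5(w=4) 2-5(w=9) 4-5(w=12)

step 1: add edge 0-5 (w=4); MST = {0-5(w=4)}
step 2: add edge 2-5 (w=9); MST = {0-5(w=4) 2-5(w=9)}
step 3: add edge 4-5 (w=12); MST = {0-5(w=4) 2-5(w=9) 4-5(w=12)}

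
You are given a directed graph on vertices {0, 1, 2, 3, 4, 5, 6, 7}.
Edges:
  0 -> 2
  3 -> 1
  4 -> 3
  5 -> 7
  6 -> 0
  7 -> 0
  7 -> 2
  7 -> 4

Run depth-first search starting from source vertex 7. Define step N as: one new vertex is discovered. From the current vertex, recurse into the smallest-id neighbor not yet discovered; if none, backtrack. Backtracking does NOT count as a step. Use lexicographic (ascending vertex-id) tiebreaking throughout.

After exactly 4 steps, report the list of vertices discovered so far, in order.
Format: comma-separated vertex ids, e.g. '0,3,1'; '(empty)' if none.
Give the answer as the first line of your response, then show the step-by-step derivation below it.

7,0,2,4

step 1: discover 7; path=7; order=7
step 2: discover 0; path=7>0; order=7,0
step 3: discover 2; path=7>0>2; order=7,0,2
step 4: discover 4; path=7>4; order=7,0,2,4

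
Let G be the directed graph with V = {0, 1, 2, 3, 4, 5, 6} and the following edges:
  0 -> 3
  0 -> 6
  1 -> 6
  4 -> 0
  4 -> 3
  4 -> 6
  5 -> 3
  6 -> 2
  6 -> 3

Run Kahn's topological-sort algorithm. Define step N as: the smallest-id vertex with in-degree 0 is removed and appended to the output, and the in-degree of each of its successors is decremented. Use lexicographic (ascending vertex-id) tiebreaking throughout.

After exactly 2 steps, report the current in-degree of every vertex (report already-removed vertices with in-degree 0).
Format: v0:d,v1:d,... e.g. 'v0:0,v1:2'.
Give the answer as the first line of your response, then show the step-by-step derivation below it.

v0:0,v1:0,v2:1,v3:3,v4:0,v5:0,v6:1

step 1: output 1; order=[1]; indeg=(1,0,1,4,0,0,2)
step 2: output 4; order=[1,4]; indeg=(0,0,1,3,0,0,1)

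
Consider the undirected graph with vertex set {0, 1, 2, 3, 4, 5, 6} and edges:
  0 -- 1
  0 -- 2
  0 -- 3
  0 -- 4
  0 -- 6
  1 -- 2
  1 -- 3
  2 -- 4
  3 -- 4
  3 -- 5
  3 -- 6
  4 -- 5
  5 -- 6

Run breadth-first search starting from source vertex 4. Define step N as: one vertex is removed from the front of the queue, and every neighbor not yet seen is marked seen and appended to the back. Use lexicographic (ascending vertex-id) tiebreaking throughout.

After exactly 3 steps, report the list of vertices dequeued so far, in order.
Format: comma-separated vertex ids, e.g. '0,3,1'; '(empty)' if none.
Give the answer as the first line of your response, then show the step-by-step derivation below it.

4,0,2

step 1: dequeue 4; queue=[0,2,3,5]; order=4
step 2: dequeue 0; queue=[2,3,5,1,6]; order=4,0
step 3: dequeue 2; queue=[3,5,1,6]; order=4,0,2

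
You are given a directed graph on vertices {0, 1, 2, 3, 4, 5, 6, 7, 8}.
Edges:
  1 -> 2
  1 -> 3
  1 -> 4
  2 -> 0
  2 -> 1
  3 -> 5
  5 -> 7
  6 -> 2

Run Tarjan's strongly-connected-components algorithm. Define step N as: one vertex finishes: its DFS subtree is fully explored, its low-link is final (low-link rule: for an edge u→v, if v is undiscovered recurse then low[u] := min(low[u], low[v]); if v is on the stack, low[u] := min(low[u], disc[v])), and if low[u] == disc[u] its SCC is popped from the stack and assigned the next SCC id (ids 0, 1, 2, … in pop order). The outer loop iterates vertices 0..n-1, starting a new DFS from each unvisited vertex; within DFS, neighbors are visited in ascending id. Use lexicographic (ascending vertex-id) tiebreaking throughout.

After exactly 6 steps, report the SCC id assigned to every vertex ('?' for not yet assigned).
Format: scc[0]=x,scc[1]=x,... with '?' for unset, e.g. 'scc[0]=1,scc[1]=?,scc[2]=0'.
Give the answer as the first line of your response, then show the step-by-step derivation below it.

scc[0]=0,scc[1]=?,scc[2]=?,scc[3]=3,scc[4]=4,scc[5]=2,scc[6]=?,scc[7]=1,scc[8]=?

step 1: low=(low[0]=0,low[1]=?,low[2]=?,low[3]=?,low[4]=?,low[5]=?,low[6]=?,low[7]=?,low[8]=?); scc=(scc[0]=0,scc[1]=?,scc[2]=?,scc[3]=?,scc[4]=?,scc[5]=?,scc[6]=?,scc[7]=?,scc[8]=?)
step 2: low=(low[0]=0,low[1]=1,low[2]=1,low[3]=?,low[4]=?,low[5]=?,low[6]=?,low[7]=?,low[8]=?); scc=(scc[0]=0,scc[1]=?,scc[2]=?,scc[3]=?,scc[4]=?,scc[5]=?,scc[6]=?,scc[7]=?,scc[8]=?)
step 3: low=(low[0]=0,low[1]=1,low[2]=1,low[3]=3,low[4]=?,low[5]=4,low[6]=?,low[7]=5,low[8]=?); scc=(scc[0]=0,scc[1]=?,scc[2]=?,scc[3]=?,scc[4]=?,scc[5]=?,scc[6]=?,scc[7]=1,scc[8]=?)
step 4: low=(low[0]=0,low[1]=1,low[2]=1,low[3]=3,low[4]=?,low[5]=4,low[6]=?,low[7]=5,low[8]=?); scc=(scc[0]=0,scc[1]=?,scc[2]=?,scc[3]=?,scc[4]=?,scc[5]=2,scc[6]=?,scc[7]=1,scc[8]=?)
step 5: low=(low[0]=0,low[1]=1,low[2]=1,low[3]=3,low[4]=?,low[5]=4,low[6]=?,low[7]=5,low[8]=?); scc=(scc[0]=0,scc[1]=?,scc[2]=?,scc[3]=3,scc[4]=?,scc[5]=2,scc[6]=?,scc[7]=1,scc[8]=?)
step 6: low=(low[0]=0,low[1]=1,low[2]=1,low[3]=3,low[4]=6,low[5]=4,low[6]=?,low[7]=5,low[8]=?); scc=(scc[0]=0,scc[1]=?,scc[2]=?,scc[3]=3,scc[4]=4,scc[5]=2,scc[6]=?,scc[7]=1,scc[8]=?)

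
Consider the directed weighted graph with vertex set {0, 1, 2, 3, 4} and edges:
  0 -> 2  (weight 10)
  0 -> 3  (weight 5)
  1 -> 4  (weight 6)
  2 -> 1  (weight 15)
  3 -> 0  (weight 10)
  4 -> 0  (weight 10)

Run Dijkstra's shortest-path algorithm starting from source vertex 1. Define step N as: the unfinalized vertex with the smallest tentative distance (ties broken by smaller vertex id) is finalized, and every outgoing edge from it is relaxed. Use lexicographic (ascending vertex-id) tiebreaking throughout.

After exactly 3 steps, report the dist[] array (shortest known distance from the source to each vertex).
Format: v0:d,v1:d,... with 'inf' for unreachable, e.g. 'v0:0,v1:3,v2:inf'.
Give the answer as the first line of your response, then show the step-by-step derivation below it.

v0:16,v1:0,v2:26,v3:21,v4:6

step 1: dist = v0:inf,v1:0,v2:inf,v3:inf,v4:6
step 2: dist = v0:16,v1:0,v2:inf,v3:inf,v4:6
step 3: dist = v0:16,v1:0,v2:26,v3:21,v4:6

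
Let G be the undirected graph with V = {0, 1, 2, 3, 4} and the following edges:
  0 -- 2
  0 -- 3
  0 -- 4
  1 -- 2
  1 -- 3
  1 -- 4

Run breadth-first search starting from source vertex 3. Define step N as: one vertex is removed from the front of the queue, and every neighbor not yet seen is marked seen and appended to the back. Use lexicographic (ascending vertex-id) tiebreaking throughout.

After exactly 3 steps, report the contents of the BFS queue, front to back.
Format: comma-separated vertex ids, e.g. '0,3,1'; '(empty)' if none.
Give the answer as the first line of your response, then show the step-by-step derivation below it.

2,4

step 1: dequeue 3; queue=[0,1]; order=3
step 2: dequeue 0; queue=[1,2,4]; order=3,0
step 3: dequeue 1; queue=[2,4]; order=3,0,1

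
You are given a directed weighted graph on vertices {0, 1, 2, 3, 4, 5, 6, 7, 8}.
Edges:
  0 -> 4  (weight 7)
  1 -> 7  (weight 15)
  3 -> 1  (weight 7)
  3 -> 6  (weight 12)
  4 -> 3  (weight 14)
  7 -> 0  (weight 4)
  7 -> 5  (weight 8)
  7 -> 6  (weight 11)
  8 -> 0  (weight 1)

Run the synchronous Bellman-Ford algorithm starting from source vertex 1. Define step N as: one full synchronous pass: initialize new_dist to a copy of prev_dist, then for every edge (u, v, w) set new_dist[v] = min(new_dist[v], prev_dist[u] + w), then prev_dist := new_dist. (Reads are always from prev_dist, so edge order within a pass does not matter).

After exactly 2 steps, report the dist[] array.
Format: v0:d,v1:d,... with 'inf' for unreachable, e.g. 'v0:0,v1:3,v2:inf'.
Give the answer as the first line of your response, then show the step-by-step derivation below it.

v0:19,v1:0,v2:inf,v3:inf,v4:inf,v5:23,v6:26,v7:15,v8:inf

step 1: dist = v0:inf,v1:0,v2:inf,v3:inf,v4:inf,v5:inf,v6:inf,v7:15,v8:inf
step 2: dist = v0:19,v1:0,v2:inf,v3:inf,v4:inf,v5:23,v6:26,v7:15,v8:inf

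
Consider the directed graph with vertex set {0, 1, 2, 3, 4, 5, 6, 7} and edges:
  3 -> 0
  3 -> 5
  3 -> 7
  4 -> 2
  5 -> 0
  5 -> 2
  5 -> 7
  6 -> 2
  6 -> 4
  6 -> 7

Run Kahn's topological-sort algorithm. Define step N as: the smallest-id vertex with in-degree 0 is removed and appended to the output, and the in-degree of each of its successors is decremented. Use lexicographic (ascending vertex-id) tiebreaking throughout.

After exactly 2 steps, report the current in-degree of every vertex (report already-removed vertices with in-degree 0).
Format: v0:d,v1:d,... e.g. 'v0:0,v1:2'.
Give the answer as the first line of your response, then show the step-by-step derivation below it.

v0:1,v1:0,v2:3,v3:0,v4:1,v5:0,v6:0,v7:2

step 1: output 1; order=[1]; indeg=(2,0,3,0,1,1,0,3)
step 2: output 3; order=[1,3]; indeg=(1,0,3,0,1,0,0,2)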